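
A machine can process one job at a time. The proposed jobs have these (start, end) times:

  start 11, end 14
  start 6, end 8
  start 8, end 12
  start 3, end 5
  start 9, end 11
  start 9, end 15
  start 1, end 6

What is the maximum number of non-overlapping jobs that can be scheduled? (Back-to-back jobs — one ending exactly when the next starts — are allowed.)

4

Order by finish time; keep every interval that doesn't clash with the previous kept one.
Sorted by end: (3,5)  (1,6)  (6,8)  (9,11)  (8,12)  (11,14)  (9,15)
take (3,5); skip (1,6); take (6,8); take (9,11); take (11,14).
Selected 4 jobs.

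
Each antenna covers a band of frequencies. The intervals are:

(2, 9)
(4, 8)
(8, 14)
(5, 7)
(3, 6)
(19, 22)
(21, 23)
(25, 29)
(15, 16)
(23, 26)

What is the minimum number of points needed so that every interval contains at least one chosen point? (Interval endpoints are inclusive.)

5

Sorted: [3,6] [5,7] [4,8] [2,9] [8,14] [15,16] [19,22] [21,23] [23,26] [25,29]
{[3,6],[5,7],[4,8],[2,9]} hit by 6; {[8,14]} hit by 14; {[15,16]} hit by 16; {[19,22],[21,23]} hit by 22; {[23,26],[25,29]} hit by 26.
Points: 6, 14, 16, 22, 26 (5 total).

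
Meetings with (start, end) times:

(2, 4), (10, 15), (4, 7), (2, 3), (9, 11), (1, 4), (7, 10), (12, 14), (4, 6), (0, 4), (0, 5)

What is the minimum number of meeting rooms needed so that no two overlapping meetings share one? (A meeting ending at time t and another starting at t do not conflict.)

5

starts: [0, 0, 1, 2, 2, 4, 4, 7, 9, 10, 12]
ends:   [3, 4, 4, 4, 5, 6, 7, 10, 11, 14, 15]
s0→1 s0→2 s1→3 s2→4 s2→5  — peak 5.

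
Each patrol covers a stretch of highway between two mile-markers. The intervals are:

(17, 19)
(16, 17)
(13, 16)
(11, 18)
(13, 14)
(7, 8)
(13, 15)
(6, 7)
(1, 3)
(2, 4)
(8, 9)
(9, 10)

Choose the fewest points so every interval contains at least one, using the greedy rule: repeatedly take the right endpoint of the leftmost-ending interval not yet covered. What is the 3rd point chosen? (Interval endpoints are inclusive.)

Sort by right endpoint; whenever an interval is uncovered, place a point at its right end.
By right end: [1,3]  [2,4]  [6,7]  [7,8]  [8,9]  [9,10]  [13,14]  [13,15]  [13,16]  [16,17]  [11,18]  [17,19]
[1,3] uncovered → point at 3; [6,7] uncovered → point at 7; [8,9] uncovered → point at 9; [13,14] uncovered → point at 14; [16,17] uncovered → point at 17.
Points: 3, 7, 9, 14, 17 (5 total).

9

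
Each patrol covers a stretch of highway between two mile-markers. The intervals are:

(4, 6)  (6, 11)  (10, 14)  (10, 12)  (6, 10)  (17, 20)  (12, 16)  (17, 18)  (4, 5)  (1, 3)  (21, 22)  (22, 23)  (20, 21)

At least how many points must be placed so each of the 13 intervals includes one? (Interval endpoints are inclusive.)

Sort by right endpoint; whenever an interval is uncovered, place a point at its right end.
Sorted: [1,3] [4,5] [4,6] [6,10] [6,11] [10,12] [10,14] [12,16] [17,18] [17,20] [20,21] [21,22] [22,23]
{[1,3]} hit by 3; {[4,5],[4,6]} hit by 5; {[6,10],[6,11],[10,12],[10,14]} hit by 10; {[12,16]} hit by 16; {[17,18],[17,20]} hit by 18; {[20,21],[21,22]} hit by 21; {[22,23]} hit by 23.
Points: 3, 5, 10, 16, 18, 21, 23 (7 total).

7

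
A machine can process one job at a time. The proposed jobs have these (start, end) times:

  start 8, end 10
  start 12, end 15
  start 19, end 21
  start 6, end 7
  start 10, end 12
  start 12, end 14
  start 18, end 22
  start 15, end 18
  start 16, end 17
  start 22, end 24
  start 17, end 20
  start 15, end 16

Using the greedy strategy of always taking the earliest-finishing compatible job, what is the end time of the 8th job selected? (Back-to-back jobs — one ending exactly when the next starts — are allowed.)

Order by finish time; keep every interval that doesn't clash with the previous kept one.
By end time: (6,7), (8,10), (10,12), (12,14), (12,15), (15,16), (16,17), (15,18), (17,20), (19,21), (18,22), (22,24).
Pick (6,7); next start ≥ 7 → (8,10); next start ≥ 10 → (10,12); next start ≥ 12 → (12,14); next start ≥ 14 → (15,16); next start ≥ 16 → (16,17); next start ≥ 17 → (17,20); next start ≥ 20 → (22,24).
Selected: (6,7) (8,10) (10,12) (12,14) (15,16) (16,17) (17,20) (22,24)

24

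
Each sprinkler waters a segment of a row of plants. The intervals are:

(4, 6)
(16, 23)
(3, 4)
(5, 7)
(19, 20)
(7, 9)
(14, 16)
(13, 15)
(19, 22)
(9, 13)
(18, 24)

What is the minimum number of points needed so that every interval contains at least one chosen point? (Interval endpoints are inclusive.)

Sorted: [3,4] [4,6] [5,7] [7,9] [9,13] [13,15] [14,16] [19,20] [19,22] [16,23] [18,24]
{[3,4],[4,6]} hit by 4; {[5,7],[7,9]} hit by 7; {[9,13],[13,15]} hit by 13; {[14,16]} hit by 16; {[19,20],[19,22],[16,23],[18,24]} hit by 20.
Points: 4, 7, 13, 16, 20 (5 total).

5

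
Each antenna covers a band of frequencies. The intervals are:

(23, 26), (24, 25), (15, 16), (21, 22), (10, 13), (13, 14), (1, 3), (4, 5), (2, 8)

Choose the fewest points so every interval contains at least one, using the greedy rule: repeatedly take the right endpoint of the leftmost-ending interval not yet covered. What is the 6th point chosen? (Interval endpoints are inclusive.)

25

Process intervals by earliest right end; each time one isn't hit yet, stab at its right endpoint.
By right end: [1,3]  [4,5]  [2,8]  [10,13]  [13,14]  [15,16]  [21,22]  [24,25]  [23,26]
[1,3] uncovered → point at 3; [4,5] uncovered → point at 5; [10,13] uncovered → point at 13; [15,16] uncovered → point at 16; [21,22] uncovered → point at 22; [24,25] uncovered → point at 25.
Points: 3, 5, 13, 16, 22, 25 (6 total).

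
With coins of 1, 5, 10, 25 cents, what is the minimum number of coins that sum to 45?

Use the largest denomination that fits, subtract, and repeat.
45 − 1×25→20 − 2×10→0
Total coins = 1 + 2 = 3

3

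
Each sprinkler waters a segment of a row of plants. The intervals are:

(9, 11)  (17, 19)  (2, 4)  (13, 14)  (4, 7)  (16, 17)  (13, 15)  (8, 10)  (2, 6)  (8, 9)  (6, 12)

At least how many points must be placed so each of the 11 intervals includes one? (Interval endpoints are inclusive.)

Process intervals by earliest right end; each time one isn't hit yet, stab at its right endpoint.
Sorted: [2,4] [2,6] [4,7] [8,9] [8,10] [9,11] [6,12] [13,14] [13,15] [16,17] [17,19]
{[2,4],[2,6],[4,7]} hit by 4; {[8,9],[8,10],[9,11],[6,12]} hit by 9; {[13,14],[13,15]} hit by 14; {[16,17],[17,19]} hit by 17.
Points: 4, 9, 14, 17 (4 total).

4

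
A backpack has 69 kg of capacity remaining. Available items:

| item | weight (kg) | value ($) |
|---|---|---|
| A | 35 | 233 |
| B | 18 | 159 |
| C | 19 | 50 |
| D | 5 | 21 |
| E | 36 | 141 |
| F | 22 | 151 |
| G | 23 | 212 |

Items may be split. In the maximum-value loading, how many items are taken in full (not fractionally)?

3

Order: G (212/23=9.22) > B (159/18=8.83) > F (151/22=6.86) > A (233/35=6.66) > D (21/5=4.20) > E (141/36=3.92) > C (50/19=2.63)
Fill: take G (23 @ 212) → take B (18 @ 159) → take F (22 @ 151) → take 6/35 of A → 39.94; 69/69 used.
3 item(s) taken whole; one partial (take 6/35 of A).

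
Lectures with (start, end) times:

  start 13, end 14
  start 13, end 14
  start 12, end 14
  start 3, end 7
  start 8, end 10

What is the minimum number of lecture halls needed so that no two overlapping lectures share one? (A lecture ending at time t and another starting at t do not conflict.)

3

The answer is the maximum number of intervals overlapping at any instant.
starts: [3, 8, 12, 13, 13]
ends:   [7, 10, 14, 14, 14]
s3→1 e7→0 s8→1 e10→0 s12→1 s13→2 s13→3  — peak 3.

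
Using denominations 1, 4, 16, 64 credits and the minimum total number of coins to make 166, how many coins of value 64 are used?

2

Use the largest denomination that fits, subtract, and repeat.
166 − 2×64→38 − 2×16→6 − 1×4→2 − 2×1→0
Count of 64: 2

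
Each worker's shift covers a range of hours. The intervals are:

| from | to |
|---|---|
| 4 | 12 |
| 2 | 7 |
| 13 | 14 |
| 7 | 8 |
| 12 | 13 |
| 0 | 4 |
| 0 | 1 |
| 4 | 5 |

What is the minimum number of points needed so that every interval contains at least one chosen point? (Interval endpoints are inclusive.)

By right end: [0,1]  [0,4]  [4,5]  [2,7]  [7,8]  [4,12]  [12,13]  [13,14]
[0,1] uncovered → point at 1; [4,5] uncovered → point at 5; [7,8] uncovered → point at 8; [12,13] uncovered → point at 13.
Points: 1, 5, 8, 13 (4 total).

4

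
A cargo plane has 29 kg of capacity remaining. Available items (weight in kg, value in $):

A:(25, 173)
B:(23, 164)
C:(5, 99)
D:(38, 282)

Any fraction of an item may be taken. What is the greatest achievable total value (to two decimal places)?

Ratios (sorted): C 19.80, D 7.42, B 7.13, A 6.92
take C (5 @ 99); take 24/38 of D → 178.11. Capacity used 29/29.
Total value = 277.11

277.11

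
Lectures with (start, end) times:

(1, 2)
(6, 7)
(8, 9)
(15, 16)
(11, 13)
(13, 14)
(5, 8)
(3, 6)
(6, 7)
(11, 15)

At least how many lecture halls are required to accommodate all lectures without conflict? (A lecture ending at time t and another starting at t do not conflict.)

The answer is the maximum number of intervals overlapping at any instant.
starts: [1, 3, 5, 6, 6, 8, 11, 11, 13, 15]
ends:   [2, 6, 7, 7, 8, 9, 13, 14, 15, 16]
s1→1 e2→0 s3→1 s5→2 e6→1 s6→2 s6→3  — peak 3.

3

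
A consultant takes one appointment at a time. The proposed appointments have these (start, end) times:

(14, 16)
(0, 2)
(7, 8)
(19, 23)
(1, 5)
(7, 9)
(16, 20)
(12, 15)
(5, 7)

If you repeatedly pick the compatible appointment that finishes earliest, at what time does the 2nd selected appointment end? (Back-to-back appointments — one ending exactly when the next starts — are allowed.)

Sort by end time and greedily take each interval whose start is ≥ the last chosen end.
By end time: (0,2), (1,5), (5,7), (7,8), (7,9), (12,15), (14,16), (16,20), (19,23).
Pick (0,2); next start ≥ 2 → (5,7); next start ≥ 7 → (7,8); next start ≥ 8 → (12,15); next start ≥ 15 → (16,20).
Selected: (0,2) (5,7) (7,8) (12,15) (16,20)

7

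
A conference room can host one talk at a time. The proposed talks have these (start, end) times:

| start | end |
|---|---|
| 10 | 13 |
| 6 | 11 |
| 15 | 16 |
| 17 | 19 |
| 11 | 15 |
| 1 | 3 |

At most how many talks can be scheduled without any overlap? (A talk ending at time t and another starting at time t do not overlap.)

Greedy by earliest finish: after sorting by end time, pick each interval compatible with the last pick.
Sorted by end: (1,3)  (6,11)  (10,13)  (11,15)  (15,16)  (17,19)
take (1,3); take (6,11); skip (10,13); take (11,15); take (15,16); take (17,19).
Selected 5 talks.

5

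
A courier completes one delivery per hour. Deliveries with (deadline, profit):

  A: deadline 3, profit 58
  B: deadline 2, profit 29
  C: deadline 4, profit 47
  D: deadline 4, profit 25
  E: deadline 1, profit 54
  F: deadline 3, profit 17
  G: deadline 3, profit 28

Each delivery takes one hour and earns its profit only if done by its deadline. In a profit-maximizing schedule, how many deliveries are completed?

4

Sort by profit descending; place each in the latest free slot ≤ its deadline.
Profit order: A=58 E=54 C=47 B=29 G=28 D=25 F=17
Assign: A→slot 3, E→slot 1, C→slot 4, B→slot 2, G skipped, D skipped, F skipped.
Slots: [1:E] [2:B] [3:A] [4:C]
4 of 7 scheduled.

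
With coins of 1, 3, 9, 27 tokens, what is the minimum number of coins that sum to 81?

Greedy: take as many of the largest coin as possible, then repeat with the remainder.
81 − 3×27→0
Total coins = 3 = 3

3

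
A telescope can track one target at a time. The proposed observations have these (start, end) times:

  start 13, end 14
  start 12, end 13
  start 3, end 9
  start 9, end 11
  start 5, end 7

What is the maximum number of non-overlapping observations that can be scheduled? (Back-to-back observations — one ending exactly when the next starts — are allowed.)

Sorted by end: (5,7)  (3,9)  (9,11)  (12,13)  (13,14)
take (5,7); skip (3,9); take (9,11); take (12,13); take (13,14).
Selected 4 observations.

4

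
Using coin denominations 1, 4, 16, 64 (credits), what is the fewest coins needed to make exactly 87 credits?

Greedy: take as many of the largest coin as possible, then repeat with the remainder.
87 = 1×64 + 1×16 + 1×4 + 3×1
Total coins = 1 + 1 + 1 + 3 = 6

6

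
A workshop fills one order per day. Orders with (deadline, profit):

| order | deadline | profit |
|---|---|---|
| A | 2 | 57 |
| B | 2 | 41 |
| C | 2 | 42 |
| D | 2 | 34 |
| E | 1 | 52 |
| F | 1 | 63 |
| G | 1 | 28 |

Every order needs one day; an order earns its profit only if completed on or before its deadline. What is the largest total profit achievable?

120

Take jobs in profit order; each goes to the latest open slot no later than its deadline.
By profit: F(d1,63), A(d2,57), E(d1,52), C(d2,42), B(d2,41), D(d2,34), G(d1,28)
F→slot 1; A→slot 2; E skipped; C skipped; B skipped; D skipped; G skipped.
Profit = 63 + 57 = 120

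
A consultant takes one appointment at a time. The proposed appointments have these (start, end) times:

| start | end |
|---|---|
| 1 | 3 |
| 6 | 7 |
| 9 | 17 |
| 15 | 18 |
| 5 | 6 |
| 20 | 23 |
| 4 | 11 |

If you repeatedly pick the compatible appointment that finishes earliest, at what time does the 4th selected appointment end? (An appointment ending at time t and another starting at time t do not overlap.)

By end time: (1,3), (5,6), (6,7), (4,11), (9,17), (15,18), (20,23).
Pick (1,3); next start ≥ 3 → (5,6); next start ≥ 6 → (6,7); next start ≥ 7 → (9,17); next start ≥ 17 → (20,23).
Selected: (1,3) (5,6) (6,7) (9,17) (20,23)

17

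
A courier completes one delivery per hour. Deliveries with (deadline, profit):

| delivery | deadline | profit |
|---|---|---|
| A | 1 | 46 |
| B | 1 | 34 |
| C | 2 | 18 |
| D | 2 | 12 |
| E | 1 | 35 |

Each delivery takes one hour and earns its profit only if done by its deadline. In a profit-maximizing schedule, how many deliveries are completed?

Profit order: A=46 E=35 B=34 C=18 D=12
Assign: A→slot 1, E skipped, B skipped, C→slot 2, D skipped.
Slots: [1:A] [2:C]
2 of 5 scheduled.

2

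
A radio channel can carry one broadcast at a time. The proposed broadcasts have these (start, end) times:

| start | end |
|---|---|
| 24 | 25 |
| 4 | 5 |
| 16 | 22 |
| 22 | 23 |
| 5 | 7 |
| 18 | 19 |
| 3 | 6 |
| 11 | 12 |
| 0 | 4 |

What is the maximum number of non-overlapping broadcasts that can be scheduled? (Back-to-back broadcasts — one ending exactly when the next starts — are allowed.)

Greedy by earliest finish: after sorting by end time, pick each interval compatible with the last pick.
By end time: (0,4), (4,5), (3,6), (5,7), (11,12), (18,19), (16,22), (22,23), (24,25).
Pick (0,4); next start ≥ 4 → (4,5); next start ≥ 5 → (5,7); next start ≥ 7 → (11,12); next start ≥ 12 → (18,19); next start ≥ 19 → (22,23); next start ≥ 23 → (24,25).
Selected 7 broadcasts.

7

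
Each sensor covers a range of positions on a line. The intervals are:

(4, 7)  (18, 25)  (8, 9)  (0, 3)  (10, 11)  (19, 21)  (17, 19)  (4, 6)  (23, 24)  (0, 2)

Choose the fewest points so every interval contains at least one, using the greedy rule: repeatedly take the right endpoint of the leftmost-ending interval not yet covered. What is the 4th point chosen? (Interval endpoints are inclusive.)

11

Sorted: [0,2] [0,3] [4,6] [4,7] [8,9] [10,11] [17,19] [19,21] [23,24] [18,25]
{[0,2],[0,3]} hit by 2; {[4,6],[4,7]} hit by 6; {[8,9]} hit by 9; {[10,11]} hit by 11; {[17,19],[19,21]} hit by 19; {[23,24],[18,25]} hit by 24.
Points: 2, 6, 9, 11, 19, 24 (6 total).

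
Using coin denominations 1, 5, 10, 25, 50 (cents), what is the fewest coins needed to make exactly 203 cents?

Use the largest denomination that fits, subtract, and repeat.
203 = 4×50 + 3×1
Total coins = 4 + 3 = 7

7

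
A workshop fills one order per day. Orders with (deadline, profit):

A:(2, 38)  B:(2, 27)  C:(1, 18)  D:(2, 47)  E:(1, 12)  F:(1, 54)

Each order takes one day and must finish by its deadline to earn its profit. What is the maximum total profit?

By profit: F(d1,54), D(d2,47), A(d2,38), B(d2,27), C(d1,18), E(d1,12)
F→slot 1; D→slot 2; A skipped; B skipped; C skipped; E skipped.
Profit = 54 + 47 = 101

101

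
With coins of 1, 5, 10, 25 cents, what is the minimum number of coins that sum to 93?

8

Use the largest denomination that fits, subtract, and repeat.
93 = 3×25 + 1×10 + 1×5 + 3×1
Total coins = 3 + 1 + 1 + 3 = 8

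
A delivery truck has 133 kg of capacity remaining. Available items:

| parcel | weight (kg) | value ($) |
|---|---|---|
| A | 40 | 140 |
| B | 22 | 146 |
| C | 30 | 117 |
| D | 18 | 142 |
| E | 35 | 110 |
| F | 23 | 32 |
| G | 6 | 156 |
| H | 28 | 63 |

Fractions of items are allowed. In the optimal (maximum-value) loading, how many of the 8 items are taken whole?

5

Sort by value per unit weight and fill in that order.
Ratios (sorted): G 26.00, D 7.89, B 6.64, C 3.90, A 3.50, E 3.14, H 2.25, F 1.39
take G (6 @ 156); take D (18 @ 142); take B (22 @ 146); take C (30 @ 117); take A (40 @ 140); take 17/35 of E → 53.43. Capacity used 133/133.
5 item(s) taken whole; one partial (take 17/35 of E).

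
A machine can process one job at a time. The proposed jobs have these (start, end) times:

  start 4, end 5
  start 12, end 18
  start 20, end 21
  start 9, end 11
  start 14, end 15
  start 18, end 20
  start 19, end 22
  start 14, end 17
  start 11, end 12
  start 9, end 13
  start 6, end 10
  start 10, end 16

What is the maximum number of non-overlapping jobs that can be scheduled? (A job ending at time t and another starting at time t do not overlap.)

6

Sort by end time and greedily take each interval whose start is ≥ the last chosen end.
Sorted by end: (4,5)  (6,10)  (9,11)  (11,12)  (9,13)  (14,15)  (10,16)  (14,17)  (12,18)  (18,20)  (20,21)  (19,22)
take (4,5); take (6,10); take (11,12); skip (9,13); take (14,15); skip (10,16); skip (14,17); skip (12,18); take (18,20); take (20,21); skip (19,22).
Selected 6 jobs.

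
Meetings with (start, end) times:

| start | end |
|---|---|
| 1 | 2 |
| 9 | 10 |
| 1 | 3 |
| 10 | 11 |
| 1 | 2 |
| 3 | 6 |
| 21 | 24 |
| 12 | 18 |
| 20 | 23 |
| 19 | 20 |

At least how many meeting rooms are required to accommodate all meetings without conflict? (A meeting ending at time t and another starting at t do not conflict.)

The answer is the maximum number of intervals overlapping at any instant.
Events (time:±→running): 1:+→1 1:+→2 1:+→3 … peak 3.

3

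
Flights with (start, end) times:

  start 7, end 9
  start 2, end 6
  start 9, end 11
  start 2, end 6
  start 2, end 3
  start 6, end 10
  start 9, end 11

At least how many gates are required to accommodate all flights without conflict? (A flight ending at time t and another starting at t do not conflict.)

Events (time:±→running): 2:+→1 2:+→2 2:+→3 … peak 3.

3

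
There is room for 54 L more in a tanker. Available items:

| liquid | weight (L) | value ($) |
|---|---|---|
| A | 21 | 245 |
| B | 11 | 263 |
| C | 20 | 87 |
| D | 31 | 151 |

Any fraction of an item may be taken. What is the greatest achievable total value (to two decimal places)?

615.16

Greedy by value/weight ratio, highest first.
Ratios (sorted): B 23.91, A 11.67, D 4.87, C 4.35
take B (11 @ 263); take A (21 @ 245); take 22/31 of D → 107.16. Capacity used 54/54.
Total value = 615.16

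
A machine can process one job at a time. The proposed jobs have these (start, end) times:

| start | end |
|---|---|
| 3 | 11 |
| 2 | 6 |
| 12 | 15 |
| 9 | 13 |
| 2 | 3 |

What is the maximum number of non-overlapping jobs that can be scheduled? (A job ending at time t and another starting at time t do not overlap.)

Order by finish time; keep every interval that doesn't clash with the previous kept one.
Sorted by end: (2,3)  (2,6)  (3,11)  (9,13)  (12,15)
take (2,3); take (3,11); take (12,15).
Selected 3 jobs.

3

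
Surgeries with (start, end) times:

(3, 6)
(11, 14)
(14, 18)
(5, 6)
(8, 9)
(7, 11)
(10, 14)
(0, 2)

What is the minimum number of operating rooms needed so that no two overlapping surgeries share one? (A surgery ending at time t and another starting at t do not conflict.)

2

The answer is the maximum number of intervals overlapping at any instant.
starts: [0, 3, 5, 7, 8, 10, 11, 14]
ends:   [2, 6, 6, 9, 11, 14, 14, 18]
s0→1 e2→0 s3→1 s5→2  — peak 2.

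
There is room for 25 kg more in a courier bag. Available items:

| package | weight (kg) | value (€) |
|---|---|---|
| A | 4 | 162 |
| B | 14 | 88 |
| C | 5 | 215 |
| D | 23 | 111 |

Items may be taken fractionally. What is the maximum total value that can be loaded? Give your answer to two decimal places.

Ratios (sorted): C 43.00, A 40.50, B 6.29, D 4.83
take C (5 @ 215); take A (4 @ 162); take B (14 @ 88); take 2/23 of D → 9.65. Capacity used 25/25.
Total value = 474.65

474.65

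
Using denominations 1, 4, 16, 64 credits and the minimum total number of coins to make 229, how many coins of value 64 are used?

229 = 3×64 + 2×16 + 1×4 + 1×1
Count of 64: 3

3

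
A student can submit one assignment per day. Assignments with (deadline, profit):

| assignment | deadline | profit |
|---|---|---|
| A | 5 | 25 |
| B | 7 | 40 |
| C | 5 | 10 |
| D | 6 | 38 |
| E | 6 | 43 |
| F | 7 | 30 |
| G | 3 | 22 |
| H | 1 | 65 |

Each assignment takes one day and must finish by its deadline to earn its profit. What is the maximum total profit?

Sort by profit descending; place each in the latest free slot ≤ its deadline.
By profit: H(d1,65), E(d6,43), B(d7,40), D(d6,38), F(d7,30), A(d5,25), G(d3,22), C(d5,10)
H→slot 1; E→slot 6; B→slot 7; D→slot 5; F→slot 4; A→slot 3; G→slot 2; C skipped.
Profit = 65 + 22 + 25 + 30 + 38 + 43 + 40 = 263

263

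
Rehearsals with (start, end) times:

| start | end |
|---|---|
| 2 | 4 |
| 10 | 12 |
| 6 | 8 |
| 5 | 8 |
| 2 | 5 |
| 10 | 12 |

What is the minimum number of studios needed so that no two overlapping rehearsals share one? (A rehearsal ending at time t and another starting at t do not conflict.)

Count concurrent intervals with a sweep; the peak is the room count.
Events (time:±→running): 2:+→1 2:+→2 … peak 2.

2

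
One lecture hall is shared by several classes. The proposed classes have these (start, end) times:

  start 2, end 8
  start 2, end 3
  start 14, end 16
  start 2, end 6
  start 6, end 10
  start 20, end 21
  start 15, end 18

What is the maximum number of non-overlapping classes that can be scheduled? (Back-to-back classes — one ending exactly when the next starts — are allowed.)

4

Greedy by earliest finish: after sorting by end time, pick each interval compatible with the last pick.
By end time: (2,3), (2,6), (2,8), (6,10), (14,16), (15,18), (20,21).
Pick (2,3); next start ≥ 3 → (6,10); next start ≥ 10 → (14,16); next start ≥ 16 → (20,21).
Selected 4 classes.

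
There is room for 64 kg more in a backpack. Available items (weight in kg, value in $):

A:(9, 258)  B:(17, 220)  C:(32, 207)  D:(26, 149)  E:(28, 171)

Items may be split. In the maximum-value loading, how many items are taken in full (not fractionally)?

Sort by value per unit weight and fill in that order.
Ratios (sorted): A 28.67, B 12.94, C 6.47, E 6.11, D 5.73
take A (9 @ 258); take B (17 @ 220); take C (32 @ 207); take 6/28 of E → 36.64. Capacity used 64/64.
3 item(s) taken whole; one partial (take 6/28 of E).

3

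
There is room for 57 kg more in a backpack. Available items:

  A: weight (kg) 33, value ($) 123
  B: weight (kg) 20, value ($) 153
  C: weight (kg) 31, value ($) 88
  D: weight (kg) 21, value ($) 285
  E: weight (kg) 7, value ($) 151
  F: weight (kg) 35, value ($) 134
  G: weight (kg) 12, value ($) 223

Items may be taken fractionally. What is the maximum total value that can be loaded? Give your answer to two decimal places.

789.05

Sort by value per unit weight and fill in that order.
Ratios (sorted): E 21.57, G 18.58, D 13.57, B 7.65, F 3.83, A 3.73, C 2.84
take E (7 @ 151); take G (12 @ 223); take D (21 @ 285); take 17/20 of B → 130.05. Capacity used 57/57.
Total value = 789.05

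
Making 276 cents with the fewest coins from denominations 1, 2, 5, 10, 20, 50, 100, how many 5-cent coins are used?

1

Greedy: take as many of the largest coin as possible, then repeat with the remainder.
276 − 2×100→76 − 1×50→26 − 1×20→6 − 1×5→1 − 1×1→0
Count of 5: 1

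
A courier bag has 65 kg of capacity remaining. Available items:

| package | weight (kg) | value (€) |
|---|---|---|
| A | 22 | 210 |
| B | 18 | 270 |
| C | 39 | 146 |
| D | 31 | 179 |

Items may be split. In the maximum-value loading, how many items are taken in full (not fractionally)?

2

Ratios (sorted): B 15.00, A 9.55, D 5.77, C 3.74
take B (18 @ 270); take A (22 @ 210); take 25/31 of D → 144.35. Capacity used 65/65.
2 item(s) taken whole; one partial (take 25/31 of D).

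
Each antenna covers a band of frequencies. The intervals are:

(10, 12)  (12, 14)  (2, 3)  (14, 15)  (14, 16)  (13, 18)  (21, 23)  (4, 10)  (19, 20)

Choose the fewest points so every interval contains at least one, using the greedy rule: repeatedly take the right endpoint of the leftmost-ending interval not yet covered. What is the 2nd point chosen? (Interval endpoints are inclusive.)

10

Sorted: [2,3] [4,10] [10,12] [12,14] [14,15] [14,16] [13,18] [19,20] [21,23]
{[2,3]} hit by 3; {[4,10],[10,12]} hit by 10; {[12,14],[14,15],[14,16],[13,18]} hit by 14; {[19,20]} hit by 20; {[21,23]} hit by 23.
Points: 3, 10, 14, 20, 23 (5 total).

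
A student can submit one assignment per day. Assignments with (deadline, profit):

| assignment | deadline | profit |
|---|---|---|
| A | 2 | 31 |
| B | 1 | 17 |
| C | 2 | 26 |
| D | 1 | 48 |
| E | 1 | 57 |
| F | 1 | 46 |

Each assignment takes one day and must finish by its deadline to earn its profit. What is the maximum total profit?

Profit order: E=57 D=48 F=46 A=31 C=26 B=17
Assign: E→slot 1, D skipped, F skipped, A→slot 2, C skipped, B skipped.
Slots: [1:E] [2:A]
Profit = 57 + 31 = 88

88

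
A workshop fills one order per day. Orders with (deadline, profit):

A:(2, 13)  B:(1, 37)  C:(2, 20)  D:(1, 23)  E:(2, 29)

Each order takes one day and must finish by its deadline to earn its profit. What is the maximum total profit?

Sort by profit descending; place each in the latest free slot ≤ its deadline.
Profit order: B=37 E=29 D=23 C=20 A=13
Assign: B→slot 1, E→slot 2, D skipped, C skipped, A skipped.
Slots: [1:B] [2:E]
Profit = 37 + 29 = 66

66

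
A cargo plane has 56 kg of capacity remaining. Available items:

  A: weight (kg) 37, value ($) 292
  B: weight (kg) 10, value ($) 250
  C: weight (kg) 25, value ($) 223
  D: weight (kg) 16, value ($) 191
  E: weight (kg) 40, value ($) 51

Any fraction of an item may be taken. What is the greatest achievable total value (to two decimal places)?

Ratios (sorted): B 25.00, D 11.94, C 8.92, A 7.89, E 1.27
take B (10 @ 250); take D (16 @ 191); take C (25 @ 223); take 5/37 of A → 39.46. Capacity used 56/56.
Total value = 703.46

703.46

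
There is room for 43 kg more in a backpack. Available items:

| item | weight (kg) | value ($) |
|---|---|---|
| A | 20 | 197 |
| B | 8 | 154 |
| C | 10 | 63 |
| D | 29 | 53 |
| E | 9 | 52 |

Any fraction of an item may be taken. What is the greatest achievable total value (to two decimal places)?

Sort by value per unit weight and fill in that order.
Ratios (sorted): B 19.25, A 9.85, C 6.30, E 5.78, D 1.83
take B (8 @ 154); take A (20 @ 197); take C (10 @ 63); take 5/9 of E → 28.89. Capacity used 43/43.
Total value = 442.89

442.89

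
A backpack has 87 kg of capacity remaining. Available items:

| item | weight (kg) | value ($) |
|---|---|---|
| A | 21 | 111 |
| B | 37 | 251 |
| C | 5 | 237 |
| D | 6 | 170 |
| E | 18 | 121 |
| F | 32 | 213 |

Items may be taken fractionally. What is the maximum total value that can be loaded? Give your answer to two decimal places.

918.78

Greedy by value/weight ratio, highest first.
Order: C (237/5=47.40) > D (170/6=28.33) > B (251/37=6.78) > E (121/18=6.72) > F (213/32=6.66) > A (111/21=5.29)
Fill: take C (5 @ 237) → take D (6 @ 170) → take B (37 @ 251) → take E (18 @ 121) → take 21/32 of F → 139.78; 87/87 used.
Total value = 918.78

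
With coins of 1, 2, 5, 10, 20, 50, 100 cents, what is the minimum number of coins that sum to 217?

5

Use the largest denomination that fits, subtract, and repeat.
217 − 2×100→17 − 1×10→7 − 1×5→2 − 1×2→0
Total coins = 2 + 1 + 1 + 1 = 5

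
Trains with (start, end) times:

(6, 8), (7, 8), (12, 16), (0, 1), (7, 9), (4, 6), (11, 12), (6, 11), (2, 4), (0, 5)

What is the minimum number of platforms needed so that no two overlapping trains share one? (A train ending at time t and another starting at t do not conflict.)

Count concurrent intervals with a sweep; the peak is the room count.
Events (time:±→running): 0:+→1 0:+→2 1:-→1 2:+→2 4:-→1 4:+→2 5:-→1 6:-→0 6:+→1 6:+→2 7:+→3 7:+→4 … peak 4.

4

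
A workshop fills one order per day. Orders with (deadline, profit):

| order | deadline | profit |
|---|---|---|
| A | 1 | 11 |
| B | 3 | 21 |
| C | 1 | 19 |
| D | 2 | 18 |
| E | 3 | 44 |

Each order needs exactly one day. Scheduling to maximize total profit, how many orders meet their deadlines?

Sort by profit descending; place each in the latest free slot ≤ its deadline.
Profit order: E=44 B=21 C=19 D=18 A=11
Assign: E→slot 3, B→slot 2, C→slot 1, D skipped, A skipped.
Slots: [1:C] [2:B] [3:E]
3 of 5 scheduled.

3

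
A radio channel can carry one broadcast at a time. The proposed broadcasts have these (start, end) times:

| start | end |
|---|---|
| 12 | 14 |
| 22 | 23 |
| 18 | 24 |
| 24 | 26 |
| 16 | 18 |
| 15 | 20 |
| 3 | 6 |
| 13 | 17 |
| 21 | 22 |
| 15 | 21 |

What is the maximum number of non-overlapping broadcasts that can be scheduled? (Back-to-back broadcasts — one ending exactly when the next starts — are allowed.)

6

Sort by end time and greedily take each interval whose start is ≥ the last chosen end.
Sorted by end: (3,6)  (12,14)  (13,17)  (16,18)  (15,20)  (15,21)  (21,22)  (22,23)  (18,24)  (24,26)
take (3,6); take (12,14); take (16,18); take (21,22); take (22,23); take (24,26).
Selected 6 broadcasts.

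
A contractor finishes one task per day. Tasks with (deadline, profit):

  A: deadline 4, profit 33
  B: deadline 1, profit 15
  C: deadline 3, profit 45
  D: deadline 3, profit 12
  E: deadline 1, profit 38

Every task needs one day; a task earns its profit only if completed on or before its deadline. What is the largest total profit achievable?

Profit order: C=45 E=38 A=33 B=15 D=12
Assign: C→slot 3, E→slot 1, A→slot 4, B skipped, D→slot 2.
Slots: [1:E] [2:D] [3:C] [4:A]
Profit = 38 + 12 + 45 + 33 = 128

128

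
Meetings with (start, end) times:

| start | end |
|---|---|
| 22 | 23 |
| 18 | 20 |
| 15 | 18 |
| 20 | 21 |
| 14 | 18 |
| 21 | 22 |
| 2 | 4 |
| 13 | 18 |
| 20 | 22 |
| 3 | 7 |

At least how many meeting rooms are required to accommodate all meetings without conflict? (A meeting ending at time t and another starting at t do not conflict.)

3

The answer is the maximum number of intervals overlapping at any instant.
starts: [2, 3, 13, 14, 15, 18, 20, 20, 21, 22]
ends:   [4, 7, 18, 18, 18, 20, 21, 22, 22, 23]
s2→1 s3→2 e4→1 e7→0 s13→1 s14→2 s15→3  — peak 3.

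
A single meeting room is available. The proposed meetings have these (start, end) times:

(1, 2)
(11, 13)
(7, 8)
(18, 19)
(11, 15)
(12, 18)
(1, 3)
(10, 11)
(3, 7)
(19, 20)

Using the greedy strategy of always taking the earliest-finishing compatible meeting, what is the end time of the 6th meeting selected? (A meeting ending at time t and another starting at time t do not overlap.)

Sorted by end: (1,2)  (1,3)  (3,7)  (7,8)  (10,11)  (11,13)  (11,15)  (12,18)  (18,19)  (19,20)
take (1,2); take (3,7); take (7,8); take (10,11); take (11,13); skip (12,18); take (18,19); take (19,20).
Selected: (1,2) (3,7) (7,8) (10,11) (11,13) (18,19) (19,20)

19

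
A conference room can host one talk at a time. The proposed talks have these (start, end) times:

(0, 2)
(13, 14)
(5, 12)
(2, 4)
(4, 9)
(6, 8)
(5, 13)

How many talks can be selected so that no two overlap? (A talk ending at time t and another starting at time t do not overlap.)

By end time: (0,2), (2,4), (6,8), (4,9), (5,12), (5,13), (13,14).
Pick (0,2); next start ≥ 2 → (2,4); next start ≥ 4 → (6,8); next start ≥ 8 → (13,14).
Selected 4 talks.

4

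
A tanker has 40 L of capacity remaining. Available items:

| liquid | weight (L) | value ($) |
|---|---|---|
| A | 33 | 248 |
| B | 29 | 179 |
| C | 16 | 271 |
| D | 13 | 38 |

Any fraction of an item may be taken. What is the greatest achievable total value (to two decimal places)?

451.36

Greedy by value/weight ratio, highest first.
Order: C (271/16=16.94) > A (248/33=7.52) > B (179/29=6.17) > D (38/13=2.92)
Fill: take C (16 @ 271) → take 24/33 of A → 180.36; 40/40 used.
Total value = 451.36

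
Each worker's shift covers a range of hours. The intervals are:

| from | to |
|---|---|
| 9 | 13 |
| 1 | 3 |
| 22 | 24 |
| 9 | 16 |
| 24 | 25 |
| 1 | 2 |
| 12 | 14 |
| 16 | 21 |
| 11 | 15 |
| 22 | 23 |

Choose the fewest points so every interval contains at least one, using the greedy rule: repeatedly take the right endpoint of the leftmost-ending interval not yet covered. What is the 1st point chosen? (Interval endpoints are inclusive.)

Process intervals by earliest right end; each time one isn't hit yet, stab at its right endpoint.
By right end: [1,2]  [1,3]  [9,13]  [12,14]  [11,15]  [9,16]  [16,21]  [22,23]  [22,24]  [24,25]
[1,2] uncovered → point at 2; [9,13] uncovered → point at 13; [16,21] uncovered → point at 21; [22,23] uncovered → point at 23; [24,25] uncovered → point at 25.
Points: 2, 13, 21, 23, 25 (5 total).

2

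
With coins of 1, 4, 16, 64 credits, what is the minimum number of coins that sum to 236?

8

Greedy: take as many of the largest coin as possible, then repeat with the remainder.
236 − 3×64→44 − 2×16→12 − 3×4→0
Total coins = 3 + 2 + 3 = 8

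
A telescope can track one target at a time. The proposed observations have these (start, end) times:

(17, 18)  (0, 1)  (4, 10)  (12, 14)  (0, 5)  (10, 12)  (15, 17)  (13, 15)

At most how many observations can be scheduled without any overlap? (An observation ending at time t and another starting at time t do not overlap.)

6

Sorted by end: (0,1)  (0,5)  (4,10)  (10,12)  (12,14)  (13,15)  (15,17)  (17,18)
take (0,1); skip (0,5); take (4,10); take (10,12); take (12,14); take (15,17); take (17,18).
Selected 6 observations.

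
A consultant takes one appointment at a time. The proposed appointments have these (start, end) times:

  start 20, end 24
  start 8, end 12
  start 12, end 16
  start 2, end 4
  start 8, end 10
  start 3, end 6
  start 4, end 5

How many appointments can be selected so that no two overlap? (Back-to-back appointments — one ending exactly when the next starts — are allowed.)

Greedy by earliest finish: after sorting by end time, pick each interval compatible with the last pick.
By end time: (2,4), (4,5), (3,6), (8,10), (8,12), (12,16), (20,24).
Pick (2,4); next start ≥ 4 → (4,5); next start ≥ 5 → (8,10); next start ≥ 10 → (12,16); next start ≥ 16 → (20,24).
Selected 5 appointments.

5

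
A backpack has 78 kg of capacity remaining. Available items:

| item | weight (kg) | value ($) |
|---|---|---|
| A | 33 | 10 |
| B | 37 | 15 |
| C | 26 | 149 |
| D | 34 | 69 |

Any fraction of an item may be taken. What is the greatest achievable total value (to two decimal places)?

Order: C (149/26=5.73) > D (69/34=2.03) > B (15/37=0.41) > A (10/33=0.30)
Fill: take C (26 @ 149) → take D (34 @ 69) → take 18/37 of B → 7.30; 78/78 used.
Total value = 225.30

225.30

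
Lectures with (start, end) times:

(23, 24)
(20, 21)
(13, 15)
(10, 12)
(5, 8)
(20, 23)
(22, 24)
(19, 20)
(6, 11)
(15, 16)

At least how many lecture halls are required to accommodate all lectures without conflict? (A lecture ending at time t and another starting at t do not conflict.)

2

starts: [5, 6, 10, 13, 15, 19, 20, 20, 22, 23]
ends:   [8, 11, 12, 15, 16, 20, 21, 23, 24, 24]
s5→1 s6→2  — peak 2.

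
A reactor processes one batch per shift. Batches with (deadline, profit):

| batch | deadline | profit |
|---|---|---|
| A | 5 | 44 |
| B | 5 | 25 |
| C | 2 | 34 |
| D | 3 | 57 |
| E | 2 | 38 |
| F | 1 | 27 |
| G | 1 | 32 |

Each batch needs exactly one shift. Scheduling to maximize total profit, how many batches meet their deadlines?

Sort by profit descending; place each in the latest free slot ≤ its deadline.
By profit: D(d3,57), A(d5,44), E(d2,38), C(d2,34), G(d1,32), F(d1,27), B(d5,25)
D→slot 3; A→slot 5; E→slot 2; C→slot 1; G skipped; F skipped; B→slot 4.
5 of 7 scheduled.

5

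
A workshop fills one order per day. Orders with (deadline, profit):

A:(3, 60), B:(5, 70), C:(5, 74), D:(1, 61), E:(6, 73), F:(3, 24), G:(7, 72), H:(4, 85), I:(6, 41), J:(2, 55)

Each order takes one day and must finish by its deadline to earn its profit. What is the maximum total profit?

Take jobs in profit order; each goes to the latest open slot no later than its deadline.
Profit order: H=85 C=74 E=73 G=72 B=70 D=61 A=60 J=55 I=41 F=24
Assign: H→slot 4, C→slot 5, E→slot 6, G→slot 7, B→slot 3, D→slot 1, A→slot 2, J skipped, I skipped, F skipped.
Slots: [1:D] [2:A] [3:B] [4:H] [5:C] [6:E] [7:G]
Profit = 61 + 60 + 70 + 85 + 74 + 73 + 72 = 495

495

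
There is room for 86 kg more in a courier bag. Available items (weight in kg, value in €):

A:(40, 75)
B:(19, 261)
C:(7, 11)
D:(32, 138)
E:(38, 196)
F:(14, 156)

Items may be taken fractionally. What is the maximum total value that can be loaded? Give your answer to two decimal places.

Greedy by value/weight ratio, highest first.
Order: B (261/19=13.74) > F (156/14=11.14) > E (196/38=5.16) > D (138/32=4.31) > A (75/40=1.88) > C (11/7=1.57)
Fill: take B (19 @ 261) → take F (14 @ 156) → take E (38 @ 196) → take 15/32 of D → 64.69; 86/86 used.
Total value = 677.69

677.69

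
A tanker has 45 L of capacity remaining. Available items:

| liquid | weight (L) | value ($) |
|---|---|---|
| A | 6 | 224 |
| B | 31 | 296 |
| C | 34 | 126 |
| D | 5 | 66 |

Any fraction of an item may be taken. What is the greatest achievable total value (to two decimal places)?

Sort by value per unit weight and fill in that order.
Order: A (224/6=37.33) > D (66/5=13.20) > B (296/31=9.55) > C (126/34=3.71)
Fill: take A (6 @ 224) → take D (5 @ 66) → take B (31 @ 296) → take 3/34 of C → 11.12; 45/45 used.
Total value = 597.12

597.12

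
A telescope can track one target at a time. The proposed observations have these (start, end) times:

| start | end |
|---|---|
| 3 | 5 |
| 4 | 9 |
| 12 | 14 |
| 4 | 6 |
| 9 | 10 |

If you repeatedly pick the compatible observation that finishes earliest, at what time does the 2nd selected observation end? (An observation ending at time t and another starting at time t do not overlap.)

Sort by end time and greedily take each interval whose start is ≥ the last chosen end.
By end time: (3,5), (4,6), (4,9), (9,10), (12,14).
Pick (3,5); next start ≥ 5 → (9,10); next start ≥ 10 → (12,14).
Selected: (3,5) (9,10) (12,14)

10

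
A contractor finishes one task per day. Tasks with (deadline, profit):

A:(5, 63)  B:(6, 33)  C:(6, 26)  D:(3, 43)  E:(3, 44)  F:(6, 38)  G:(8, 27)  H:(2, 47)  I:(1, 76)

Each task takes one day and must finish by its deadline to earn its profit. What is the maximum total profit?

Take jobs in profit order; each goes to the latest open slot no later than its deadline.
Profit order: I=76 A=63 H=47 E=44 D=43 F=38 B=33 G=27 C=26
Assign: I→slot 1, A→slot 5, H→slot 2, E→slot 3, D skipped, F→slot 6, B→slot 4, G→slot 8, C skipped.
Slots: [1:I] [2:H] [3:E] [4:B] [5:A] [6:F] [8:G]
Profit = 76 + 47 + 44 + 33 + 63 + 38 + 27 = 328

328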